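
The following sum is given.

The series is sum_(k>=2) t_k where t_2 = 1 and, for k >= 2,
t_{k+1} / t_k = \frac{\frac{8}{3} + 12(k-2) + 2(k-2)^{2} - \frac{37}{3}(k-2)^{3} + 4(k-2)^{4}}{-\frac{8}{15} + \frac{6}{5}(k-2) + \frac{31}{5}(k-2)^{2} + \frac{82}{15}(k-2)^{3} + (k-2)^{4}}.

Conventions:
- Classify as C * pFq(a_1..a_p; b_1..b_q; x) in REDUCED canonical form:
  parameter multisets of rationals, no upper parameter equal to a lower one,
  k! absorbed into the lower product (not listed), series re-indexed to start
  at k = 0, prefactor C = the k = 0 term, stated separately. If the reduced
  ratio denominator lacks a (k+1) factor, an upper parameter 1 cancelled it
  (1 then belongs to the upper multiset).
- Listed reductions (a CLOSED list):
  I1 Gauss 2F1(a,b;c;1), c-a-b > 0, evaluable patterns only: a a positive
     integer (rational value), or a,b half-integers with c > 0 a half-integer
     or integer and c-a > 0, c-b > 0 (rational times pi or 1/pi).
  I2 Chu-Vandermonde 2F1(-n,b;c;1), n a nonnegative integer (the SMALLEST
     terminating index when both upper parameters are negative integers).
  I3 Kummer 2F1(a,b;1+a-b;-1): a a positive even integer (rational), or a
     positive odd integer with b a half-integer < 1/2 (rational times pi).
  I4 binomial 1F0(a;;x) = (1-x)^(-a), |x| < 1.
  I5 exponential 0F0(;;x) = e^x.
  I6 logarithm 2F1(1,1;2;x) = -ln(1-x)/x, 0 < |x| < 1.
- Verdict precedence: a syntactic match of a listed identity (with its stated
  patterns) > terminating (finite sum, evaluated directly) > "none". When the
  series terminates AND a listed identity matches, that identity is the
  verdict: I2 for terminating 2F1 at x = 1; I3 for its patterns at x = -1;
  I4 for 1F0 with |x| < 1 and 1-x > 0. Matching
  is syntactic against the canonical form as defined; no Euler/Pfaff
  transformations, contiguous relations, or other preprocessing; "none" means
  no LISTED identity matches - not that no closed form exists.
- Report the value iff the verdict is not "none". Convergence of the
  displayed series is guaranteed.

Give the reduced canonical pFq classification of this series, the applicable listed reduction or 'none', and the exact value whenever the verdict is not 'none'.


Reduced: x = 4, 3F2, upper = {-2, -2, \frac{1}{4}}, lower = {-\frac{1}{5}, 4}, C = 1. Verdict: terminating - upper parameter -2 makes this a finite sum (last index 2), evaluated exactly. Value: -\frac{57}{8}.

Key step: t_0 = 1 here, and factor the ratio over Q (C = 1, x = 4): negated roots = parameters.
Step ratio: r(k) = 4 * (k-2) (k-2) (k+\frac{1}{4}) / [(k-\frac{1}{5}) (k+4) (k+1)] - rational in k, leading ratio 4; with t_0 = 1, classification follows.


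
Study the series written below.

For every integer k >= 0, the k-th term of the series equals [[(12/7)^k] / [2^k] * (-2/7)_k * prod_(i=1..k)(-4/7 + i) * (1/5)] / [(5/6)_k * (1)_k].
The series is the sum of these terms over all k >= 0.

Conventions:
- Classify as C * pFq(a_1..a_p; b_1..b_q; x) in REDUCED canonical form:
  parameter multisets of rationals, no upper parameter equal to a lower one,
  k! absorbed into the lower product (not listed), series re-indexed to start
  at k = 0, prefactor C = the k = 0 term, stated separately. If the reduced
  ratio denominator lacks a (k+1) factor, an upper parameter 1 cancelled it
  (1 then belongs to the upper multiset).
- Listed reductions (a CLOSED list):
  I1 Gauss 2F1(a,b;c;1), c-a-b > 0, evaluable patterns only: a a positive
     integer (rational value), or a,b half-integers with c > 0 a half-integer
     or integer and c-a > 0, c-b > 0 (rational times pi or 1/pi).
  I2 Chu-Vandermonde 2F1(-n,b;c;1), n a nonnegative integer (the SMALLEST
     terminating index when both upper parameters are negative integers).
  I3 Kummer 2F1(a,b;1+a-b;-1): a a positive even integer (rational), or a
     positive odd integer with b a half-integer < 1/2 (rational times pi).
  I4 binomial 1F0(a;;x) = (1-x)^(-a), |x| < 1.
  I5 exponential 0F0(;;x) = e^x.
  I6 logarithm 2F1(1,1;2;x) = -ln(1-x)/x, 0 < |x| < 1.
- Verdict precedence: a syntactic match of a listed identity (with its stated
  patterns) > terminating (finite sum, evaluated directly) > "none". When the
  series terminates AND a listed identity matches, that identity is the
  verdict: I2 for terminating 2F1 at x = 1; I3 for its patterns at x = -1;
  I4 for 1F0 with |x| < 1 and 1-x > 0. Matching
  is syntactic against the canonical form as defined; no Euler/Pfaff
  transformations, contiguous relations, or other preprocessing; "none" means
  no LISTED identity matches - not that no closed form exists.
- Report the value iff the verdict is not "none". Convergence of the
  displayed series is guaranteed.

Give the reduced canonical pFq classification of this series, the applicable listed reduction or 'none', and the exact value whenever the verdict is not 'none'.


The series (x = 6/7) is 2F1: upper {-2/7, 3/7}, lower {5/6}, prefactor 1/5. Verdict: none - this 2F1 at x = 6/7 matches no listed pattern, and upper {-2/7, 3/7} holds no stopper.

First insight: t_0 = 1/5 here, and the two k-th powers (prefactor 1/5) combine into one argument.
Consecutive-term ratio: r(k) = (6/7) * (k-2/7) (k+3/7) / [(k+5/6) (k+1)] ; factor over Q: parameters, x = (6/7), and C = 1/5.


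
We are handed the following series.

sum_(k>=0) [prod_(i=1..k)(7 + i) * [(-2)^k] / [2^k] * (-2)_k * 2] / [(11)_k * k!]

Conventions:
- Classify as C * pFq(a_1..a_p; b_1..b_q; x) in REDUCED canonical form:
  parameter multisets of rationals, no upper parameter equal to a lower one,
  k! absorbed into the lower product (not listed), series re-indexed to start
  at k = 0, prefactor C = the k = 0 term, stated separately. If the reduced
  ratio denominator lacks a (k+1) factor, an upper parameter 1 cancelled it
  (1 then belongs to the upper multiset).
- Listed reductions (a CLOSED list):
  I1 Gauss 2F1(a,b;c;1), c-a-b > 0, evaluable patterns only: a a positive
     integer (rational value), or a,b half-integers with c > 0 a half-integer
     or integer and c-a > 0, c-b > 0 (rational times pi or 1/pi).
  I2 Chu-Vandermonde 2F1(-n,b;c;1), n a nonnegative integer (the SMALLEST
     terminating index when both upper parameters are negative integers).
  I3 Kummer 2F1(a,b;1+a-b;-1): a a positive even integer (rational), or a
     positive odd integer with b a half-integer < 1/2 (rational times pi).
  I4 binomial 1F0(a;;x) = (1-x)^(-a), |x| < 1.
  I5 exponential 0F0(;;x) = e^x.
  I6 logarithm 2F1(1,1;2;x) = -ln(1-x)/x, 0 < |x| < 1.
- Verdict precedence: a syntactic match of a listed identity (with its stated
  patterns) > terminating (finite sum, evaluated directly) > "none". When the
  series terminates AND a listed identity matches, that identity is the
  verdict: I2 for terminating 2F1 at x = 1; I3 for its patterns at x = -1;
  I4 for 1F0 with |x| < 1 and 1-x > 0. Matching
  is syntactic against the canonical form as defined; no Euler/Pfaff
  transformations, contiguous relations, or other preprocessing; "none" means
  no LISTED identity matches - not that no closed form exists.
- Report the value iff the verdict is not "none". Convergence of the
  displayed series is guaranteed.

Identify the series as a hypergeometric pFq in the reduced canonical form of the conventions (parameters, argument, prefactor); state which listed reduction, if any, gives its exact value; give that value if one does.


Classification (C = 2): 2F1 with upper {-2, 8}, lower {11}, argument x = -1. Verdict (x = -1): the Kummer evaluation I3 applies (x = -1; c = 11 equals 1+a-b for upper {-2, 8}: listed pattern). Sum: 6.

Key observation: t_0 being 2, the running product (C = 2) telescopes to a rising factorial.
Consecutive-term ratio: r(k) = (-1) * (k-2) (k+8) / [(k+11) (k+1)] - rational in k, leading ratio (-1); with t_0 = 2, classification follows.


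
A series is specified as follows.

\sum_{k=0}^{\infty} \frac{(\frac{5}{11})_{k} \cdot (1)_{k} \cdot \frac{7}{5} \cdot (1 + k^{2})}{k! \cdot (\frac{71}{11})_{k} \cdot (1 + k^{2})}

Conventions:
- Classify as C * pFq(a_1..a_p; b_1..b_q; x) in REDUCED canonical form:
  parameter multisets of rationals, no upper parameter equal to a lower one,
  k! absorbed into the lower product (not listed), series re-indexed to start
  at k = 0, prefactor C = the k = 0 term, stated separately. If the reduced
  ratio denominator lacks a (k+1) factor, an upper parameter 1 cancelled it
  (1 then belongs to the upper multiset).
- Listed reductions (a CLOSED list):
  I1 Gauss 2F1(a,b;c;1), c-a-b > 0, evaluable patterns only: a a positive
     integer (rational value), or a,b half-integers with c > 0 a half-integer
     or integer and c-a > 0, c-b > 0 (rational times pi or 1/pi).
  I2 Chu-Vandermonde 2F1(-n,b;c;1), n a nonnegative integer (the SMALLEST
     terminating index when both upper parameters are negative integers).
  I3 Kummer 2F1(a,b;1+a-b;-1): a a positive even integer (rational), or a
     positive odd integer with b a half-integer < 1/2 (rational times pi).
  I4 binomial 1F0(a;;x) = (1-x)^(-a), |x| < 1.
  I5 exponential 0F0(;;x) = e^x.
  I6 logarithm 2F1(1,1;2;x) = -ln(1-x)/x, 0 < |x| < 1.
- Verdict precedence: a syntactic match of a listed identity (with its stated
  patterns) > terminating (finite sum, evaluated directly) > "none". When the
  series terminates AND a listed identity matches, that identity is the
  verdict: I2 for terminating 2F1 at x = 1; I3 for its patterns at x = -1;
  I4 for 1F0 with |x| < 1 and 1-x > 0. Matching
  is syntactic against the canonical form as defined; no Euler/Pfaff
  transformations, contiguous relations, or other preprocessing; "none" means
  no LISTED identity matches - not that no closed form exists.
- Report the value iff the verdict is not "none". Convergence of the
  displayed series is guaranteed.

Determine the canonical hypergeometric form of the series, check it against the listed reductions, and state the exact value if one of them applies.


This is \frac{7}{5} * 2F1(\frac{5}{11}, 1; \frac{71}{11}; 1) in reduced canonical form. Verdict (x = 1): the Gauss summation I1 applies (x = 1: the Gamma ratio telescopes since c-a-b = 5 > 0 and a = 1 in Z>0). Sum: \frac{84}{55}.

First insight: with t_0 = \frac{7}{5}, striking the common factor k^2 + 1 reduces the term (prefactor 7/5).
Ratio: r(k) = 1 * (k+\frac{5}{11}) (k+1) / [(k+\frac{71}{11}) (k+1)] - rational; roots negated = parameters, x = 1, C = \frac{7}{5}.


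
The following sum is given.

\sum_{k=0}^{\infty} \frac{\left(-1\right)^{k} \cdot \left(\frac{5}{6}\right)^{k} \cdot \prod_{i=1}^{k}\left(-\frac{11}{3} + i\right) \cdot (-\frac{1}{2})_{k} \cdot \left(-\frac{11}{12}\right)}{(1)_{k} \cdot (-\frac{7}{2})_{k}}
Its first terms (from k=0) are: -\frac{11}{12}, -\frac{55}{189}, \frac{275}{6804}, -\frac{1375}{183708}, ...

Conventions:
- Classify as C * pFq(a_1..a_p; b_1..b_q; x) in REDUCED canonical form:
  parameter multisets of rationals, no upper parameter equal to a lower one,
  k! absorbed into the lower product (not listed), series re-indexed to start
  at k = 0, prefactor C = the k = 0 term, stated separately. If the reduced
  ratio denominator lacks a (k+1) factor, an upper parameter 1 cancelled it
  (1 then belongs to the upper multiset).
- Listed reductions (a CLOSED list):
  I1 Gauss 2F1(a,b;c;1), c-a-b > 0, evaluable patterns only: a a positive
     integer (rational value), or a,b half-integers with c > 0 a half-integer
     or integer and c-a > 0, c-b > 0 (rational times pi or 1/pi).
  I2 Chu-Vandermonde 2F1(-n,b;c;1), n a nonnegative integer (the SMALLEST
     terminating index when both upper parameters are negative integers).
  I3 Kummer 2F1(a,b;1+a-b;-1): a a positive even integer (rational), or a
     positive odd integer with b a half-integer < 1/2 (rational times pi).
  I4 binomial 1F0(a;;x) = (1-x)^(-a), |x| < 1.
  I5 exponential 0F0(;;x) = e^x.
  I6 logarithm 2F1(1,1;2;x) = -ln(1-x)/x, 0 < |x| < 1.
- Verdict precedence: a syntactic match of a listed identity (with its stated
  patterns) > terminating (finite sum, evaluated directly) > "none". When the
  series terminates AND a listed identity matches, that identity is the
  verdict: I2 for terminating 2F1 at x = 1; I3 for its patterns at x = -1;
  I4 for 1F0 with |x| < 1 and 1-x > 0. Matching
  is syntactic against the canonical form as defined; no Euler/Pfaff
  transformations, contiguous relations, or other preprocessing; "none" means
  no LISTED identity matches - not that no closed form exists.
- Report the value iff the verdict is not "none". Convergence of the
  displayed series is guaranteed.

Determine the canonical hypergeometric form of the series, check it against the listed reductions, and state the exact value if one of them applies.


Classification (C = -\frac{11}{12}): 2F1 with upper {-\frac{8}{3}, -\frac{1}{2}}, lower {-\frac{7}{2}}, argument x = -\frac{5}{6}. Verdict: no listed reduction: x = -\frac{5}{6} and upper {-\frac{8}{3}, -\frac{1}{2}} fail every I1-I6 pattern.

The tell: t_0 = -\frac{11}{12} here, and the running product (C = -11/12, x = -5/6) telescopes to a rising factorial.
Consecutive-term ratio: r(k) = -\frac{5}{6} * (k-\frac{8}{3}) (k-\frac{1}{2}) / [(k-\frac{7}{2}) (k+1)] - rational in k, leading ratio -\frac{5}{6}; with t_0 = -\frac{11}{12}, classification follows.


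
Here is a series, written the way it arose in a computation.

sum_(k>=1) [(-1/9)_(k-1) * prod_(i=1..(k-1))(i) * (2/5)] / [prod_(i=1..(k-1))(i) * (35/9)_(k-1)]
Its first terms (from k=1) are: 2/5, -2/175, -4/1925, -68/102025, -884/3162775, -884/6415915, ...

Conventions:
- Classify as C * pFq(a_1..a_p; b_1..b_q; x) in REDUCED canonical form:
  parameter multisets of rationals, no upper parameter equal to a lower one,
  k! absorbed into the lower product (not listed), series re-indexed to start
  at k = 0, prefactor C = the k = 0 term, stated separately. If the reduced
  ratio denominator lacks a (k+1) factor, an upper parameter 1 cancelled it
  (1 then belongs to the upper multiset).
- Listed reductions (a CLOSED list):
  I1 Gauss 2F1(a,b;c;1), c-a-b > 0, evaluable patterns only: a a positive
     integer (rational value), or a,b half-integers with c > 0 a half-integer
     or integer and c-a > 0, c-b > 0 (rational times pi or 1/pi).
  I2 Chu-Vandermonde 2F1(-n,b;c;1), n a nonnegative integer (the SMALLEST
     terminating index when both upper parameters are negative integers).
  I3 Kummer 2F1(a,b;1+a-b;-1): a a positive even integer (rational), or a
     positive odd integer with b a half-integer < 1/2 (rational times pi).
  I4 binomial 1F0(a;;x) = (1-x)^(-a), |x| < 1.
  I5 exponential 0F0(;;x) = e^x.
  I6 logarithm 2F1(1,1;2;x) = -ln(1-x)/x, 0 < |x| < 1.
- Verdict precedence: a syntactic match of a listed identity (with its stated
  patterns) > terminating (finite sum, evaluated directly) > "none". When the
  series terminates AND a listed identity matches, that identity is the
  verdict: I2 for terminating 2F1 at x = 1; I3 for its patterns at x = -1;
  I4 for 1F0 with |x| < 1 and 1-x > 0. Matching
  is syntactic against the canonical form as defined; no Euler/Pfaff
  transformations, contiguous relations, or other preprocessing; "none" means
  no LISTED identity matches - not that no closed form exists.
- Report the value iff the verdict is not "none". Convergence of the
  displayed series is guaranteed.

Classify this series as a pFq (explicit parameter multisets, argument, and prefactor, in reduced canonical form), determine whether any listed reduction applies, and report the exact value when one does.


With C = 2/5: the canonical form is 2F1(-1/9, 1; 35/9; 1). Verdict: this is Gauss (I1, integer-parameter pattern) (x = 1: the Gamma ratio telescopes since c-a-b = 3 > 0 and a = 1 in Z>0). Its exact value is 52/135.

First insight: with t_0 = 2/5, the product of the first k integers (prefactor 2/5) is k!.
Consecutive-term ratio: r(k) = 1 * (k-1/9) (k+1) / [(k+35/9) (k+1)] ; factor over Q: parameters, x = 1, and C = 2/5.


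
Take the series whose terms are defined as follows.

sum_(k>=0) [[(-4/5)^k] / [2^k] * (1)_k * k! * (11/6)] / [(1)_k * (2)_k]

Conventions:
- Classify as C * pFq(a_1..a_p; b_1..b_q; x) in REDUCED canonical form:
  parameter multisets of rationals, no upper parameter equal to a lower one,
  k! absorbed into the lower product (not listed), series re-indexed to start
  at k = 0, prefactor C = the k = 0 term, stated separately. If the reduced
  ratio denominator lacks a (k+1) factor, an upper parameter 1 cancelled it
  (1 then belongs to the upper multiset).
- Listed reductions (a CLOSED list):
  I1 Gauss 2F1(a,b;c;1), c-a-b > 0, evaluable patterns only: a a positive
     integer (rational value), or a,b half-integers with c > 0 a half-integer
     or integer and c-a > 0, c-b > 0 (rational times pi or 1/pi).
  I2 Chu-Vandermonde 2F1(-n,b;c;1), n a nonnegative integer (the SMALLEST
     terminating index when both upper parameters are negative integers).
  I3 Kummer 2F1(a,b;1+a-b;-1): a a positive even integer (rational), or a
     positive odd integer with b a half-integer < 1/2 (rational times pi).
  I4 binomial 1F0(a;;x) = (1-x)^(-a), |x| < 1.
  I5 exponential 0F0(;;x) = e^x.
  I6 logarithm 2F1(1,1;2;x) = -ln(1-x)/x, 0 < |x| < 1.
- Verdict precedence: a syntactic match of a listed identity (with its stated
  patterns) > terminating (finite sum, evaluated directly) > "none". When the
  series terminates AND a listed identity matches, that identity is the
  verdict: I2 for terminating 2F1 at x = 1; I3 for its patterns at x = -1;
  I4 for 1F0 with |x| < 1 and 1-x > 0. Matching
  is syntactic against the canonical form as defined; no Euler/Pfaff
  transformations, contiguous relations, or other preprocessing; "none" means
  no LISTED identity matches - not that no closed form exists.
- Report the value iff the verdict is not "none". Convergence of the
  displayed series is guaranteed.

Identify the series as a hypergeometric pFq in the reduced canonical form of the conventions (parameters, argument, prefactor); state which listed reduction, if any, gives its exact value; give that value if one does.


The series (x = -2/5) is 2F1: upper {1, 1}, lower {2}, prefactor 11/6. Verdict: the logarithmic series (I6) fires (the logarithm: parameters (1,1;2), x = -2/5). Sum: (55/12) * ln(7/5).

The tell: with t_0 = 11/6, (1)_k (C = 11/6, x = -2/5) is k! itself.
Adjacent-term ratio: r(k) = (-2/5) * (k+1) (k+1) / [(k+2) (k+1)] - rational in k, leading ratio (-2/5); with t_0 = 11/6, classification follows.


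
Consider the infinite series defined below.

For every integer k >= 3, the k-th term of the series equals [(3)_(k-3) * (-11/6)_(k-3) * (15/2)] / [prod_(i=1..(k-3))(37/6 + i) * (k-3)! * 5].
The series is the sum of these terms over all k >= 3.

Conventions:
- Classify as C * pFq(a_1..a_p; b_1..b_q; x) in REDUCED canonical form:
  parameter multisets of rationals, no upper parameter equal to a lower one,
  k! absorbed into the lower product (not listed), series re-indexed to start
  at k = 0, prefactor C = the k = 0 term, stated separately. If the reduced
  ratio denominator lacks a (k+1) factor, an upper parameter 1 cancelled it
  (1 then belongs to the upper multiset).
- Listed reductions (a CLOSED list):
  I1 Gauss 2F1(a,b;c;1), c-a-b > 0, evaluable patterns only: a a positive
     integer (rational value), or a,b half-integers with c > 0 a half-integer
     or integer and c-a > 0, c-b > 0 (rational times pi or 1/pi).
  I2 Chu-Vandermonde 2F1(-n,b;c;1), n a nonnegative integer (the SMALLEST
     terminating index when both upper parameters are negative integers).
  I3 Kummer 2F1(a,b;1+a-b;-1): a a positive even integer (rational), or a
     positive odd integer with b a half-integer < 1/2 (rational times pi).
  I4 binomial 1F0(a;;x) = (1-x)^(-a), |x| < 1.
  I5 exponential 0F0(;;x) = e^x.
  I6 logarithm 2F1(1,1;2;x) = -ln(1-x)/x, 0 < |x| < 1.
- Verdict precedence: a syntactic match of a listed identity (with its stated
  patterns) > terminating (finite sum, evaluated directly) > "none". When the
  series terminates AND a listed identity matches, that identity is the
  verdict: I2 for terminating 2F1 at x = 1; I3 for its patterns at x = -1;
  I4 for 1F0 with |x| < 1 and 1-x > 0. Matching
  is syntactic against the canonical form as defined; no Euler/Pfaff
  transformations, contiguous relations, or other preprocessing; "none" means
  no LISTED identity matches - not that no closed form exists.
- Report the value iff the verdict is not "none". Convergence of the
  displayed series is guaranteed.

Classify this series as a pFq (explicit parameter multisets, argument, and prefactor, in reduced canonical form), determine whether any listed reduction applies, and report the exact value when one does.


The tell: with t_0 = 3/2, the constant factors (C = 3/2, x = 1) combine into one prefactor.
Adjacent-term ratio: r(k) = 1 * (k-11/6) (k+3) / [(k+43/6) (k+1)] - rational in k. x = 1; t_0 = 3/2; negate the roots.

Classification (C = 3/2): 2F1 with upper {-11/6, 3}, lower {43/6}, argument x = 1. Verdict: this is Gauss's theorem (I1) (x = 1: the Gamma ratio telescopes since c-a-b = 6 > 0 and a = 3 in Z>0). Sum: 28675/48384.


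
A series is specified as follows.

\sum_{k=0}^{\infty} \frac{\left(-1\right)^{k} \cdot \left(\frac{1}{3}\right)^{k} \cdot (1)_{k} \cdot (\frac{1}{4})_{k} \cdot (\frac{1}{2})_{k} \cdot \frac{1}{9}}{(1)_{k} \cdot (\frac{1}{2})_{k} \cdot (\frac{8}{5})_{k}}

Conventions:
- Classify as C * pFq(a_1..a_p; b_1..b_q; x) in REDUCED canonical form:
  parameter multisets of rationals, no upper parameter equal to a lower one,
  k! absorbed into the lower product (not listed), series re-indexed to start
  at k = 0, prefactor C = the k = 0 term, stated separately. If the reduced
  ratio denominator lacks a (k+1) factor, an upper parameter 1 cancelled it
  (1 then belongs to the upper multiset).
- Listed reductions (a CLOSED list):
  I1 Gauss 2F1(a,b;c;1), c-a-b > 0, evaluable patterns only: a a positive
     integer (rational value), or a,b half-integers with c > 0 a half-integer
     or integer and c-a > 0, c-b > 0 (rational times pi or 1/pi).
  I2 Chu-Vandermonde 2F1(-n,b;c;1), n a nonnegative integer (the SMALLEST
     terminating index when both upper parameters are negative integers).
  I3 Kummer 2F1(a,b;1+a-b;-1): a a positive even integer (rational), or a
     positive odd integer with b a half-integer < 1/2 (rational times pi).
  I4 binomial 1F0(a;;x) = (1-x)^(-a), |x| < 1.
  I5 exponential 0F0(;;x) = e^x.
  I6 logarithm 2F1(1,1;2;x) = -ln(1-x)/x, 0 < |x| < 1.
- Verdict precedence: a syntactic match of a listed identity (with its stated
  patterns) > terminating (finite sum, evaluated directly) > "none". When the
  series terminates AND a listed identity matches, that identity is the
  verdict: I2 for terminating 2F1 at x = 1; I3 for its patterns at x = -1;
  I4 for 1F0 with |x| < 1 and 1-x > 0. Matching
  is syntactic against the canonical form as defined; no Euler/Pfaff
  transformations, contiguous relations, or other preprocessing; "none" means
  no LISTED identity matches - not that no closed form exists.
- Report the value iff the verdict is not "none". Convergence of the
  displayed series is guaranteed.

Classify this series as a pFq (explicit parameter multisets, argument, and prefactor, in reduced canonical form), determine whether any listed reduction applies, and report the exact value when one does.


With C = \frac{1}{9}: the canonical form is 2F1(\frac{1}{4}, 1; \frac{8}{5}; -\frac{1}{3}). Verdict: none. A 2F1 with upper {\frac{1}{4}, 1} fits none of I1-I6 at x = -\frac{1}{3}; the sum runs forever.

The tell: with t_0 = \frac{1}{9}, the (-1)^k factor (C = 1/9) folds into the argument's sign.
Ratio: r(k) = -\frac{1}{3} * (k+\frac{1}{4}) (k+1) / [(k+\frac{8}{5}) (k+1)] - rational; roots negated = parameters, x = -\frac{1}{3}, C = \frac{1}{9}.


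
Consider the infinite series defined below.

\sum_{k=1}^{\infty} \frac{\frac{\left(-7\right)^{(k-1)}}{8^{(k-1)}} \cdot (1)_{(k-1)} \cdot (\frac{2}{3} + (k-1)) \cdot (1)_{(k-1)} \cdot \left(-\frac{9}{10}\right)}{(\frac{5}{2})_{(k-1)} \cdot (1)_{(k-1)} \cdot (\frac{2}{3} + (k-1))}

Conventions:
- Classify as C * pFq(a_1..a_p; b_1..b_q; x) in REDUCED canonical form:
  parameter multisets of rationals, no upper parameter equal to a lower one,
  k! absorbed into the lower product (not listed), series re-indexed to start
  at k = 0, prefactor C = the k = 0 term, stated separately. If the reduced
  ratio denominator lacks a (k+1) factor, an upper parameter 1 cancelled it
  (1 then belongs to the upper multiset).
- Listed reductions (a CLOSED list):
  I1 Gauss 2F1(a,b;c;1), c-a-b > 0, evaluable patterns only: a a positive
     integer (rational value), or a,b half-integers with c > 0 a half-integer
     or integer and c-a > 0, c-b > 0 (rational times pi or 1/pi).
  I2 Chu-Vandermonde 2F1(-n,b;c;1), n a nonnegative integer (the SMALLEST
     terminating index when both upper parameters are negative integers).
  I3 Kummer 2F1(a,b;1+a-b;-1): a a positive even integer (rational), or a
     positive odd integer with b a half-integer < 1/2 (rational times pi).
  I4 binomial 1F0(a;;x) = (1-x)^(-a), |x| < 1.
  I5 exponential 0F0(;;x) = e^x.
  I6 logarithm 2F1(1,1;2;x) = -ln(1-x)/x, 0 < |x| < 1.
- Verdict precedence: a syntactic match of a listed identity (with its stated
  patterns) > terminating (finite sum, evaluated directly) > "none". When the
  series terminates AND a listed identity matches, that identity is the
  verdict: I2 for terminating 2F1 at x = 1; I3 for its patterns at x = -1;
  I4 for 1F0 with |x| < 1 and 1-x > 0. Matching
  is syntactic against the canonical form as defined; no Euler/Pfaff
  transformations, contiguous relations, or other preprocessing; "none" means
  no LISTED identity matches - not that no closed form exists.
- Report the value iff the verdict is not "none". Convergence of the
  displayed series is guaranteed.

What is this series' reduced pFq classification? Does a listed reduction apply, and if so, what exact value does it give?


This is -\frac{9}{10} * 2F1(1, 1; \frac{5}{2}; -\frac{7}{8}) in reduced canonical form. Verdict: none - at argument -\frac{7}{8} the multisets {1, 1} ; {\frac{5}{2}} match no listed identity.

Structural cue: from the first term -\frac{9}{10}: (1)_k (C = -9/10) is k! itself.
Adjacent-term ratio: r(k) = -\frac{7}{8} * (k+1) (k+1) / [(k+\frac{5}{2}) (k+1)] - rational in k, leading ratio -\frac{7}{8}; with t_0 = -\frac{9}{10}, classification follows.


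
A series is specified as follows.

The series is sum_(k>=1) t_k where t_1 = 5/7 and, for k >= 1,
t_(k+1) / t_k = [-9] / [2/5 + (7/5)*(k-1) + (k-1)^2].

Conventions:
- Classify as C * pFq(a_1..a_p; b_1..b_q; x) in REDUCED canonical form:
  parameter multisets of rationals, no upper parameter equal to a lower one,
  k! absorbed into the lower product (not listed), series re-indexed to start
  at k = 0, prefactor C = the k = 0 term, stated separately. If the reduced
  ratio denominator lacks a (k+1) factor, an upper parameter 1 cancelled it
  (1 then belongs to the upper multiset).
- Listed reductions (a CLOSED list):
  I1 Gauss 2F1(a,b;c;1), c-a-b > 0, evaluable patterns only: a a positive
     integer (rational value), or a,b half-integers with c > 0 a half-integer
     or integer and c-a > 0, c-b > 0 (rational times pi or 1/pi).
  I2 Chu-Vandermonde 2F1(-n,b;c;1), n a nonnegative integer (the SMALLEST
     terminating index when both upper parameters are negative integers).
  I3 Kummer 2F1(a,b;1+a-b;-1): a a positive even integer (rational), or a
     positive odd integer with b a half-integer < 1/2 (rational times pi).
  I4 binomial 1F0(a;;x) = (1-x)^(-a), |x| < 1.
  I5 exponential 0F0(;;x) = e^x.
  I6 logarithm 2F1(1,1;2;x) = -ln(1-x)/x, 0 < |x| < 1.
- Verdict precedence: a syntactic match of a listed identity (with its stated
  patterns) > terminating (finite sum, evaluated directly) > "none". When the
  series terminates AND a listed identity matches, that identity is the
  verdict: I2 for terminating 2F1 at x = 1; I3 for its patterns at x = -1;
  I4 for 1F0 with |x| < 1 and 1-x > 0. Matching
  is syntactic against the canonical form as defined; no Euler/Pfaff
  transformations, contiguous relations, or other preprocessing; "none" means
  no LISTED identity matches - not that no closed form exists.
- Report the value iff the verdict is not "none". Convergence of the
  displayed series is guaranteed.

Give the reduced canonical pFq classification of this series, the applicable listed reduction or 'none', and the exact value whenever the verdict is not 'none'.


Canonical form: C = 5/7 times 0F1 with upper {-}, lower {2/5}, x = -9. Verdict: none. Every listed pattern misses the 0F1 form at -9, upper {-}.

Key observation: t_0 = 5/7 here, and the expanded ratio factors over Q; C = 5/7, roots give parameters.
Term ratio: r(k) = (-9) * 1 / [(k+2/5) (k+1)] - poly over poly, x = (-9) from leading terms; C = 5/7 at k = 0.


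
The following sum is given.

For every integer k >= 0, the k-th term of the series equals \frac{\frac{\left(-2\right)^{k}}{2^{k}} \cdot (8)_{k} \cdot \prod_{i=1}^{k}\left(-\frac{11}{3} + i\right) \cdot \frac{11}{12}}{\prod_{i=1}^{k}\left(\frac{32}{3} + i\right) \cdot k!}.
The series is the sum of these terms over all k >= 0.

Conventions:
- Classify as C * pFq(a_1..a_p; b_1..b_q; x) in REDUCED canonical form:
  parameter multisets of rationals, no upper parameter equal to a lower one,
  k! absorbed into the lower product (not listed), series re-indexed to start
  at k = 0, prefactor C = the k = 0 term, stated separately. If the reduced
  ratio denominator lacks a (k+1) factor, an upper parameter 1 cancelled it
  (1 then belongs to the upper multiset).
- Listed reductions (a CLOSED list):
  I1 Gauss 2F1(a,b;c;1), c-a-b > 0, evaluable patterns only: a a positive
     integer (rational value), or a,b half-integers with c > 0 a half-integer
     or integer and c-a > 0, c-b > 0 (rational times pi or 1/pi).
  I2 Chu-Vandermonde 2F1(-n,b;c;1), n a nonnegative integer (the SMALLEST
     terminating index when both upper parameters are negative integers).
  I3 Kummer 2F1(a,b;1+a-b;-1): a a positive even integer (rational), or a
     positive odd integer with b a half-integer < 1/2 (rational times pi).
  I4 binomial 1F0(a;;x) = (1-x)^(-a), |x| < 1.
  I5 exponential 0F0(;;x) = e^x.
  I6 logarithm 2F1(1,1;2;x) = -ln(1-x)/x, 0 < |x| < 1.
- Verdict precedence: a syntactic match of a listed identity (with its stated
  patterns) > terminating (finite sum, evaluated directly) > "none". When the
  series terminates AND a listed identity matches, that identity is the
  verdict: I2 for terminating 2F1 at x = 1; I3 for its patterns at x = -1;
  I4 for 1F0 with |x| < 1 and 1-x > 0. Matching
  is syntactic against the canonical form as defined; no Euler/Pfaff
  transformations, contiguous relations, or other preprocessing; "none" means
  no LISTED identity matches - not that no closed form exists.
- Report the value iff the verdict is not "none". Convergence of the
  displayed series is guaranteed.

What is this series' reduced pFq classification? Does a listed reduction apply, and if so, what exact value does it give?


The series (x = -1) is 2F1: upper {-\frac{8}{3}, 8}, lower {\frac{35}{3}}, prefactor \frac{11}{12}. Verdict: Kummer's theorem (I3) matches (x = -1; c = \frac{35}{3} equals 1+a-b for upper {-\frac{8}{3}, 8}: listed pattern). Value: \frac{95381}{25515}.

Structural cue: x = -1 and the lower running product (C = 11/12, x = -1) is a rising factorial.
Adjacent-term ratio: r(k) = -1 * (k-\frac{8}{3}) (k+8) / [(k+\frac{35}{3}) (k+1)] ; factor over Q: parameters, x = -1, and C = \frac{11}{12}.


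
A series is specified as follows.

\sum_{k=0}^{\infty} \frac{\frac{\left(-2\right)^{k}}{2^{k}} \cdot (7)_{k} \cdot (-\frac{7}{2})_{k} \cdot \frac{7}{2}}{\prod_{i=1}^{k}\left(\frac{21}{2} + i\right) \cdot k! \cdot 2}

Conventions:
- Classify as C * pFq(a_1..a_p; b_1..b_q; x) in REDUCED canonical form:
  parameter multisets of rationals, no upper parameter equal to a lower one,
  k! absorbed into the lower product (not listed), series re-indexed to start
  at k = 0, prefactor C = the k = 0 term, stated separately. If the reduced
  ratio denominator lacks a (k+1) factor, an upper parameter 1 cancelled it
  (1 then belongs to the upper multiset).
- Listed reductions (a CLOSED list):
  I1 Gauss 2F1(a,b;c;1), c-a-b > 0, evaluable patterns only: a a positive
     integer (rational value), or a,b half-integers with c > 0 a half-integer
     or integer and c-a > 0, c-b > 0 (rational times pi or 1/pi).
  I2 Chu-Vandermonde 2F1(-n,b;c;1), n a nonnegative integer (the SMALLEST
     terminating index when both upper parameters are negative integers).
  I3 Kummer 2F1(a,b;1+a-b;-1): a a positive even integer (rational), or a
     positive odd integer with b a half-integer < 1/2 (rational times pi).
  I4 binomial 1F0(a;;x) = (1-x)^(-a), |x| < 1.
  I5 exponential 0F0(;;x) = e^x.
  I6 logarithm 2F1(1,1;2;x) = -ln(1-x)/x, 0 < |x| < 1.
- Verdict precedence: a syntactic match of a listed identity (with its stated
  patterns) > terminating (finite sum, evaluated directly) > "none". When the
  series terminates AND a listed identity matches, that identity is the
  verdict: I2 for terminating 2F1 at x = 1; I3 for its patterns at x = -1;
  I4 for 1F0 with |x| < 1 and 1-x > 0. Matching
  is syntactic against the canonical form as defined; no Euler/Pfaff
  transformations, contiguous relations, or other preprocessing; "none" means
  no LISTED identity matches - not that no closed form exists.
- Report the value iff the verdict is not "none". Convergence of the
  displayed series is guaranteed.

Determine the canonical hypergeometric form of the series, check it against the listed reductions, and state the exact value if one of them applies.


Canonical form: C = \frac{7}{4} times 2F1 with upper {-\frac{7}{2}, 7}, lower {\frac{23}{2}}, x = -1. Verdict: Kummer's theorem (I3) applies (x = -1; c = \frac{23}{2} equals 1+a-b for upper {-\frac{7}{2}, 7}: listed pattern). Value: \frac{101846745}{33554432} \cdot \pi.

Key observation: from the first term \frac{7}{4}: the constant factors (C = 7/4, x = -1) combine into one prefactor.
Term ratio: r(k) = -1 * (k-\frac{7}{2}) (k+7) / [(k+\frac{23}{2}) (k+1)] - rational; roots negated = parameters, x = -1, C = \frac{7}{4}.


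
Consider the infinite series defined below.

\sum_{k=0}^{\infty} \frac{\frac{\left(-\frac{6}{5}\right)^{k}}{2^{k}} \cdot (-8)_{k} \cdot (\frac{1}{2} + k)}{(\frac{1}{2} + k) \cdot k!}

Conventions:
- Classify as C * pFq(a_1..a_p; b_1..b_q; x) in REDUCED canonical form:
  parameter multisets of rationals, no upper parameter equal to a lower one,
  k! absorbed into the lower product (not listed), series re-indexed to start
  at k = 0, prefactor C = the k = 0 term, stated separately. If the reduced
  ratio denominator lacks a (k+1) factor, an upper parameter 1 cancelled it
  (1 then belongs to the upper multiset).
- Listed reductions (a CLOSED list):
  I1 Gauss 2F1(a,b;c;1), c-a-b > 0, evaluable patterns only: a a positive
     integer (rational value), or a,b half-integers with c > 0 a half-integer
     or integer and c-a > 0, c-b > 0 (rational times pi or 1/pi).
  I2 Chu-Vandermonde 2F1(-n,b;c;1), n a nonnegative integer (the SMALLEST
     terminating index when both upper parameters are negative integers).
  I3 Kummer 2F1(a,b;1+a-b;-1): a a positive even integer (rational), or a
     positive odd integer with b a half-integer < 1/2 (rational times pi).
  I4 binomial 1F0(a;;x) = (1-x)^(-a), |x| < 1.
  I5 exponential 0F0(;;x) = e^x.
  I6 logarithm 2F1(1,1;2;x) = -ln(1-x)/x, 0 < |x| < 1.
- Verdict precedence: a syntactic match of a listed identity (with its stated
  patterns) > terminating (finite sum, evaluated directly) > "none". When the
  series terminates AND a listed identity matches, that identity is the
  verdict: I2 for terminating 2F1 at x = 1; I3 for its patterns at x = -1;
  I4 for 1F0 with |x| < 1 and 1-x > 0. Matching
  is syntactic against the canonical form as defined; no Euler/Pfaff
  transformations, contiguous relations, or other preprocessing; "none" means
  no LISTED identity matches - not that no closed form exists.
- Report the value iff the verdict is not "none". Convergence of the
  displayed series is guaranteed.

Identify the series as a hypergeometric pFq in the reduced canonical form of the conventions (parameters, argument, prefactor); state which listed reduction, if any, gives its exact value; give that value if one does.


With C = 1: the canonical form is 1F0(-8; -; -\frac{3}{5}). Verdict: this is the binomial series (I4) (the 1F0 binomial series: exponent 8, x = -\frac{3}{5}). Value: \frac{16777216}{390625}.

Structural cue: t_0 = 1 here, and striking the common factor k + 1/2 reduces the term (prefactor 1).
Step ratio: r(k) = -\frac{3}{5} * (k-8) / [(k+1)] - rational in k. x = -\frac{3}{5}; t_0 = 1; negate the roots.


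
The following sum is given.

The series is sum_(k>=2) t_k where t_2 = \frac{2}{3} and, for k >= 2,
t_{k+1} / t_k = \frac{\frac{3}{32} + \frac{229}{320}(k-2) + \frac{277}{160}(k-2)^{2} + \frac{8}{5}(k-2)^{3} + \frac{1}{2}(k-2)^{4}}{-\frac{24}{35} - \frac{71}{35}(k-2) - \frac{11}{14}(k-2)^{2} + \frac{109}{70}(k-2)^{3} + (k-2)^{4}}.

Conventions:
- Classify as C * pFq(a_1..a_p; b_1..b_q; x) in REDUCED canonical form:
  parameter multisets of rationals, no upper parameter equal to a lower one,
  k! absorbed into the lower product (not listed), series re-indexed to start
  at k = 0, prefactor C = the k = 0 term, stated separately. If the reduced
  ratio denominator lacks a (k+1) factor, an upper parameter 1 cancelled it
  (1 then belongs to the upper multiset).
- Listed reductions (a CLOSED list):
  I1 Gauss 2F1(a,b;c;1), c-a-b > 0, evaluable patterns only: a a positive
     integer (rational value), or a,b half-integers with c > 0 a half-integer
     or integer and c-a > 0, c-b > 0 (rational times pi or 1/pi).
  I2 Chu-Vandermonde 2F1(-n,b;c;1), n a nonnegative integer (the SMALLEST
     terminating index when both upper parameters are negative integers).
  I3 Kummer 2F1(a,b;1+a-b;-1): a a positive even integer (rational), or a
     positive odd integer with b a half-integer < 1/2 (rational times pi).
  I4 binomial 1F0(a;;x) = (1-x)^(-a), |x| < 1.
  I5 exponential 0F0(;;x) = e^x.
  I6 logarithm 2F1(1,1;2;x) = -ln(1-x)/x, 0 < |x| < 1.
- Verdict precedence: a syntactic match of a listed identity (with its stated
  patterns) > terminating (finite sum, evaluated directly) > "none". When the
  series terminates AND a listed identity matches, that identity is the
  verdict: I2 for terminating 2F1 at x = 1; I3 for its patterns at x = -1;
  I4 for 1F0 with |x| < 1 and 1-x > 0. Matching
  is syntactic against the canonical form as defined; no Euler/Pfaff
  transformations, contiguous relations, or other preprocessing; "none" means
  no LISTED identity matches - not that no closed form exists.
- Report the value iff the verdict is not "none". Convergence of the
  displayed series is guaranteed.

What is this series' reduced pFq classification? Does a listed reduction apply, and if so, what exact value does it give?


Canonical form: C = \frac{2}{3} times 2F1 with upper {\frac{1}{4}, \frac{5}{4}}, lower {-\frac{8}{7}}, x = \frac{1}{2}. Verdict: none - at argument \frac{1}{2} the multisets {\frac{1}{4}, \frac{5}{4}} ; {-\frac{8}{7}} match no listed identity.

Key step: x = \frac{1}{2} and roots of the ratio polynomials (C = 2/3, x = 1/2) are the negated parameters.
Step ratio: r(k) = \frac{1}{2} * (k+\frac{1}{4}) (k+\frac{5}{4}) / [(k-\frac{8}{7}) (k+1)] - rational in k. x = \frac{1}{2}; t_0 = \frac{2}{3}; negate the roots.


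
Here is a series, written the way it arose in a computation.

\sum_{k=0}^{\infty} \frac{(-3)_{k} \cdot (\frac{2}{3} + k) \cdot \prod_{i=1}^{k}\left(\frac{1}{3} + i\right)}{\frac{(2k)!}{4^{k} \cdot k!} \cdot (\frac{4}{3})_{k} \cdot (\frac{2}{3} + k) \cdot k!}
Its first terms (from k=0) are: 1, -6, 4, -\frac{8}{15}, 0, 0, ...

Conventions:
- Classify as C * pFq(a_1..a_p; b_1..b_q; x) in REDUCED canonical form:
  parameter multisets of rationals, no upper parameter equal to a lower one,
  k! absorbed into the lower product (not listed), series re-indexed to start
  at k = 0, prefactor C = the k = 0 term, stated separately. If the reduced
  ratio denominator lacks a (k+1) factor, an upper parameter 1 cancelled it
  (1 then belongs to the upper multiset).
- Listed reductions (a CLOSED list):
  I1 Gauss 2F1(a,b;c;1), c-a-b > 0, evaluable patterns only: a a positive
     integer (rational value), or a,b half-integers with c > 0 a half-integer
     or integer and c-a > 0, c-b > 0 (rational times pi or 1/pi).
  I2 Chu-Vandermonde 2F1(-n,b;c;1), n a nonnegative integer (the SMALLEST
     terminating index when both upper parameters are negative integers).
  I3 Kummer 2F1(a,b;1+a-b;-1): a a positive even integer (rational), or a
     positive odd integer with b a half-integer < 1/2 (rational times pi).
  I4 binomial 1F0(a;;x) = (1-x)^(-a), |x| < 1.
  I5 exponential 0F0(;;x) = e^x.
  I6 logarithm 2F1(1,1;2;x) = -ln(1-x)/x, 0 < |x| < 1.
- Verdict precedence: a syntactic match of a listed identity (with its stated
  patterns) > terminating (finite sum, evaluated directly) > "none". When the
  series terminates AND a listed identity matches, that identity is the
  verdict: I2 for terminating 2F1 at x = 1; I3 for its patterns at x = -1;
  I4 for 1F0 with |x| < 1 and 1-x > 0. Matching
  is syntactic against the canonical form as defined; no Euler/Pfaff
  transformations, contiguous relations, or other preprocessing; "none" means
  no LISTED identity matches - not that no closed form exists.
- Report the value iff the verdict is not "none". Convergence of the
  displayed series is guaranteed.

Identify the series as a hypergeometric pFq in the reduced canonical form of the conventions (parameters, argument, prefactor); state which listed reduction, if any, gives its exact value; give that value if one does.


Reduced: x = 1, 1F1, upper = {-3}, lower = {\frac{1}{2}}, C = 1. Verdict: terminating at k = 3: the factor (-3)_k kills every later term; summing the 4 survivors is exact. Sum: -\frac{23}{15}.

Key step: from the first term 1: the lower (2k)!/(4^k k!) block (prefactor 1) is (1/2)_k.
Adjacent-term ratio: r(k) = 1 * (k-3) / [(k+\frac{1}{2}) (k+1)] - rational in k, leading ratio 1; with t_0 = 1, classification follows.
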